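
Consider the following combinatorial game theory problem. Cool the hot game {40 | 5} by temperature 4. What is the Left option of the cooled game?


Original game: {40 | 5} (a switch {a | b} with a > b).
Cooling by t (for t below the temperature (a - b)/2 = 35/2) taxes each move by t: {a | b} cooled by t is {a - t | b + t}.
Cooling amount: t = 4
Cooled Left option: 40 - 4 = 36
Cooled Right option: 5 + 4 = 9
Cooled game: {36 | 9}
Left option = 36

36


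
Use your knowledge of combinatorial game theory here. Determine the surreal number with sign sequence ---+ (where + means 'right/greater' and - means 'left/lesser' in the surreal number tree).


Sign expansion: ---+
Rule: track bounds (lo, hi), initially (-inf, +inf). On '+', the current value becomes lo and we move to the simplest number in (value, hi): value + 1 if hi = +inf, otherwise the midpoint (value + hi)/2. On '-', the current value becomes hi and we move to value - 1 if lo = -inf, otherwise the midpoint (lo + value)/2.
Start at 0.
Step 1: sign = -, move left. Bounds: (-inf, 0). Value = -1
Step 2: sign = -, move left. Bounds: (-inf, -1). Value = -2
Step 3: sign = -, move left. Bounds: (-inf, -2). Value = -3
Step 4: sign = +, move right. Bounds: (-3, -2). Value = -5/2
The surreal number with sign expansion ---+ is -5/2.

-5/2


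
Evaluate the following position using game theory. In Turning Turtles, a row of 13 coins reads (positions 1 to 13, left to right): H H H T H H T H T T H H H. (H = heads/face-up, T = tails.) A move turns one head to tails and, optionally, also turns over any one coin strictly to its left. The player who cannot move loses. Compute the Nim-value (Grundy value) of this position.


Coins: H H H T H H T H T T H H H
Key fact: a single head at position k behaves exactly like a Nim heap of size k (turning it to T and optionally flipping a coin at j < k corresponds to moving the heap from k to j, or to 0), and heads combine as a disjunctive sum (two heads at the same place would cancel, matching j XOR j = 0). So the Nim-value is the XOR of the 1-indexed positions of the heads.
Face-up positions (1-indexed): [1, 2, 3, 5, 6, 8, 11, 12, 13]
XOR 0 with 1: 0 XOR 1 = 1
XOR 1 with 2: 1 XOR 2 = 3
XOR 3 with 3: 3 XOR 3 = 0
XOR 0 with 5: 0 XOR 5 = 5
XOR 5 with 6: 5 XOR 6 = 3
XOR 3 with 8: 3 XOR 8 = 11
XOR 11 with 11: 11 XOR 11 = 0
XOR 0 with 12: 0 XOR 12 = 12
XOR 12 with 13: 12 XOR 13 = 1
Nim-value = 1

1


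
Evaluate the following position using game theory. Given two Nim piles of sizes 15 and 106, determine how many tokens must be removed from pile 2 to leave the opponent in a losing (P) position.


Piles: 15 and 106
Current XOR: 15 XOR 106 = 101 (non-zero, so this is an N-position).
To make the XOR zero, we need to find a move that balances the piles.
For pile 2 (size 106): target = 106 XOR 101 = 15
We reduce pile 2 from 106 to 15.
Tokens removed: 106 - 15 = 91
Verification: 15 XOR 15 = 0

91


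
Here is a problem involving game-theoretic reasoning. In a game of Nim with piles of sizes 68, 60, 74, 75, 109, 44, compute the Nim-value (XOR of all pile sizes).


We need the XOR (exclusive or) of all pile sizes.
After XOR-ing pile 1 (size 68): 0 XOR 68 = 68
After XOR-ing pile 2 (size 60): 68 XOR 60 = 120
After XOR-ing pile 3 (size 74): 120 XOR 74 = 50
After XOR-ing pile 4 (size 75): 50 XOR 75 = 121
After XOR-ing pile 5 (size 109): 121 XOR 109 = 20
After XOR-ing pile 6 (size 44): 20 XOR 44 = 56
The Nim-value of this position is 56.

56


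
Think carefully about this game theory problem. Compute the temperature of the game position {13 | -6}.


The game is {13 | -6}, a switch {a | b} with numbers a > b.
Cooling {a | b} by t gives {a - t | b + t}, which stops being hot when a - t = b + t, i.e. at t = (a - b)/2. So the temperature of a switch is (a - b)/2.
Temperature = (Left option - Right option) / 2
= (13 - (-6)) / 2
= 19 / 2
= 19/2

19/2


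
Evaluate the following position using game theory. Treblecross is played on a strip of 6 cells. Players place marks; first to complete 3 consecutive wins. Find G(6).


Treblecross: place X on empty cells; 3-in-a-row wins.
Playing within two cells of an existing X lets the opponent win at once, so sensible play treats the cells i-2..i+2 around each X as dead. The player left with no safe cell loses, so this is a normal-play take-away game on strips of safe cells.
Placing X at cell i (0-indexed) of a strip of k safe cells leaves independent strips of sizes max(0, i-2) and max(0, k-i-3). Hence G(k) = mex{ G(max(0,i-2)) XOR G(max(0,k-i-3)) : 0 <= i < k }, with G(0) = 0.
G(1): splits (0,0):0^0=0 -> mex({0}) = 1
G(2): splits (0,0):0^0=0 -> mex({0}) = 1
G(3): splits (0,0):0^0=0 -> mex({0}) = 1
G(4): splits (0,1):0^1=1 (0,0):0^0=0 -> mex({0, 1}) = 2
G(5): splits (0,2):0^1=1 (0,1):0^1=1 (0,0):0^0=0 -> mex({0, 1}) = 2
G(6) = mex({1}) = 0
Therefore G(6) = 0.

0


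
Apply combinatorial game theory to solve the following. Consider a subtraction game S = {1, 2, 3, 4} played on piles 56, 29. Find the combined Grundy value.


Subtraction set: {1, 2, 3, 4}
For this subtraction set, G(n) = n mod 5 (period = max + 1 = 5).
Pile 1 (size 56): G(56) = 56 mod 5 = 1
Pile 2 (size 29): G(29) = 29 mod 5 = 4
Total Grundy value = XOR of all: 1 XOR 4 = 5

5


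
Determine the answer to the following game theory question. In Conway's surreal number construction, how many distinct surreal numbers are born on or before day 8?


Day 0: {|} = 0 is born. Count = 1.
Day n: the number of surreal numbers born by day n is 2^(n+1) - 1.
By day 0: 2^1 - 1 = 1
By day 1: 2^2 - 1 = 3
By day 2: 2^3 - 1 = 7
By day 3: 2^4 - 1 = 15
By day 4: 2^5 - 1 = 31
By day 5: 2^6 - 1 = 63
By day 6: 2^7 - 1 = 127
By day 7: 2^8 - 1 = 255
By day 8: 2^9 - 1 = 511
By day 8: 511 surreal numbers.

511


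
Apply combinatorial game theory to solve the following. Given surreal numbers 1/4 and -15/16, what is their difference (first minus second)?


x = 1/4, y = -15/16
Converting to common denominator: 16
x = 4/16, y = -15/16
x - y = 1/4 - -15/16 = 19/16

19/16


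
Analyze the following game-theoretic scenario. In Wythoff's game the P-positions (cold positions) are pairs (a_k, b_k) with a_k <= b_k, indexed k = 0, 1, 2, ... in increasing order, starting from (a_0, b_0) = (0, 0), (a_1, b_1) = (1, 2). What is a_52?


By Wythoff's theorem, a_k = floor(k * phi) and b_k = floor(k * phi^2) = a_k + k, where phi = (1 + sqrt(5))/2 is the golden ratio.
phi = (1 + sqrt(5))/2 = 1.618034
k = 52
k * phi = 52 * 1.618034 = 84.137767
a_52 = floor(k * phi) = 84

84


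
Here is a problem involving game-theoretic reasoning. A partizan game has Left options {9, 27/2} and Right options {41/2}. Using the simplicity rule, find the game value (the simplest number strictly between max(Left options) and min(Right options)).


Left options: {9, 27/2}, max = 27/2
Right options: {41/2}, min = 41/2
All options are numbers and max(Left) < min(Right), so by the simplicity theorem the value is the simplest (earliest-born) number strictly between 27/2 and 41/2.
Integers 14 through 20 all lie strictly between 27/2 and 41/2.
Among integers, the simplest (lowest birthday = smallest |n|; 0 is born on day 0, +-n on day n) is 14.
No non-integer in the interval can be simpler: if x is a non-integer in the interval, then floor(x) or ceil(x) also lies in the interval (the interval contains an integer), and both are proper prefixes of x's sign expansion, i.e. born earlier. So the game value is 14.
Game value = 14

14


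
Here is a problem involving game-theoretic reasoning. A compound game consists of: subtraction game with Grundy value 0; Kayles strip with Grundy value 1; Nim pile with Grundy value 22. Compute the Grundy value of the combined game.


By the Sprague-Grundy theorem, the Grundy value of a sum of games is the XOR of individual Grundy values.
subtraction game: Grundy value = 0. Running XOR: 0 XOR 0 = 0
Kayles strip: Grundy value = 1. Running XOR: 0 XOR 1 = 1
Nim pile: Grundy value = 22. Running XOR: 1 XOR 22 = 23
The combined Grundy value is 23.

23


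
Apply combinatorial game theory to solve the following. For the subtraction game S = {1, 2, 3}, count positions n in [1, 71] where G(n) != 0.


Subtraction set S = {1, 2, 3}, so G(n) = n mod 4.
G(n) = 0 when n is a multiple of 4.
Multiples of 4 in [1, 71]: 17
N-positions (nonzero Grundy) = 71 - 17 = 54

54


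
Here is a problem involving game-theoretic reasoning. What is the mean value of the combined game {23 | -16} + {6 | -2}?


G1 = {23 | -16}, G2 = {6 | -2}
Each is a switch {a | b} with numbers a > b; its mean value is (a + b)/2, and mean value is additive over game sums: m(G1 + G2) = m(G1) + m(G2).
Mean of G1 = (23 + (-16))/2 = 7/2 = 7/2
Mean of G2 = (6 + (-2))/2 = 4/2 = 2
Mean of G1 + G2 = 7/2 + 2 = 11/2

11/2


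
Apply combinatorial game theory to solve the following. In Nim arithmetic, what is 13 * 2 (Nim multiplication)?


Nim multiplication is bilinear over XOR: (u XOR v) * w = (u*w) XOR (v*w).
So we split each operand into its bit components and XOR the pairwise Nim products.
13 = 1 + 4 + 8 (as XOR of powers of 2).
2 = 2 (as XOR of powers of 2).
Using the standard Nim-product table on single bits:
  2*2 = 3,   2*4 = 8,   2*8 = 12,
  4*4 = 6,   4*8 = 11,  8*8 = 13,
and  1*x = x (identity), k*l = l*k (commutative).
Pairwise Nim products:
  1 * 2 = 2
  4 * 2 = 8
  8 * 2 = 12
XOR them: 2 XOR 8 XOR 12 = 6.
Result: 13 * 2 = 6 (in Nim).

6


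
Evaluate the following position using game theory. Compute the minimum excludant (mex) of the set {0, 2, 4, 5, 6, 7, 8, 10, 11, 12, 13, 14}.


Set = {0, 2, 4, 5, 6, 7, 8, 10, 11, 12, 13, 14}
0 is in the set.
1 is NOT in the set. This is the mex.
mex = 1

1


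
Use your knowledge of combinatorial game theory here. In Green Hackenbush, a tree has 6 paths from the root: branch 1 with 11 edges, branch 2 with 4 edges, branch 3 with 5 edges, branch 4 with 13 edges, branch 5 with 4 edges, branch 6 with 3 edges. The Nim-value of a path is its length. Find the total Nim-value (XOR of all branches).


The tree has 6 branches from the ground vertex.
In Green Hackenbush, the Nim-value of a simple path of length k is k.
Branch 1: length 11, Nim-value = 11
Branch 2: length 4, Nim-value = 4
Branch 3: length 5, Nim-value = 5
Branch 4: length 13, Nim-value = 13
Branch 5: length 4, Nim-value = 4
Branch 6: length 3, Nim-value = 3
Total Nim-value = XOR of all branch values:
0 XOR 11 = 11
11 XOR 4 = 15
15 XOR 5 = 10
10 XOR 13 = 7
7 XOR 4 = 3
3 XOR 3 = 0
Nim-value of the tree = 0

0


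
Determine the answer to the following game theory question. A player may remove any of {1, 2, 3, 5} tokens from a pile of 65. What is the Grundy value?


The subtraction set is S = {1, 2, 3, 5}.
G(k) = mex{ G(k - s) : s in S, s <= k }. We compute iteratively: G(0) = 0.
G(1) = mex({0}) = 1
G(2) = mex({0, 1}) = 2
G(3) = mex({0, 1, 2}) = 3
G(4) = mex({1, 2, 3}) = 0
G(5) = mex({0, 2, 3}) = 1
G(6) = mex({0, 1, 3}) = 2
G(7) = mex({0, 1, 2}) = 3
G(8) = mex({1, 2, 3}) = 0
Observe that G(4)..G(8) = 0, 1, 2, 3, 0 repeats G(0)..G(4) = 0, 1, 2, 3, 0.
For k >= max(S) = 5, G(k) is determined by the previous 5 values G(k-5)..G(k-1); a window of 5 consecutive values has recurred shifted by 4, so by induction G(k + 4) = G(k) for all k >= 0: the sequence is periodic from the start with period 4.
One period: G(0..3) = 0, 1, 2, 3.
65 mod 4 = 1, so G(65) = G(1) = 1.

1


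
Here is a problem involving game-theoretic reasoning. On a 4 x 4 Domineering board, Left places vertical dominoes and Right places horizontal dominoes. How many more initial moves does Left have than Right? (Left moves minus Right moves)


Board is 4 x 4 (rows x cols).
Left (vertical) placements: (rows-1) * cols = 3 * 4 = 12
Right (horizontal) placements: rows * (cols-1) = 4 * 3 = 12
Advantage = Left - Right = 12 - 12 = 0

0


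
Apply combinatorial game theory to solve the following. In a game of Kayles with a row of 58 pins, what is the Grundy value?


Kayles: a move removes 1 or 2 adjacent pins from a contiguous row.
Removing pins from a row of k leaves two independent rows (a, b) with a + b = k - 1 (one pin) or a + b = k - 2 (two pins); an end removal gives a = 0.
By Sprague-Grundy, G(k) = mex{ G(a) XOR G(b) } over all these splits. G(0) = 0.
G(1): splits (0,0):0^0=0 -> mex({0}) = 1
G(2): splits (0,1):0^1=1 (0,0):0^0=0 -> mex({0, 1}) = 2
G(3): splits (0,2):0^2=2 (1,1):1^1=0 (0,1):0^1=1 -> mex({0, 1, 2}) = 3
G(4): splits (0,3):0^3=3 (1,2):1^2=3 (0,2):0^2=2 (1,1):1^1=0 -> mex({0, 2, 3}) = 1
G(5): splits (0,4):0^1=1 (1,3):1^3=2 (2,2):2^2=0 (0,3):0^3=3 (1,2):1^2=3 -> mex({0, 1, 2, 3}) = 4
G(6) = mex({0, 1, 2, 4}) = 3
G(7) = mex({0, 1, 3, 4, 5}) = 2
G(8) = mex({0, 2, 3, 5, 6}) = 1
G(9) = mex({0, 1, 2, 3, 6, 7}) = 4
G(10) = mex({0, 1, 3, 4, 5, 7}) = 2
G(11) = mex({0, 1, 2, 3, 4, 5}) = 6
G(12) = mex({0, 1, 2, 3, 5, 6, 7}) = 4
G(13) = mex({0, 2, 3, 4, 6, 7}) = 1
G(14) = mex({0, 1, 4, 5, 6, 7}) = 2
G(15) = mex({0, 1, 2, 3, 4, 5, 6}) = 7
G(16) = mex({0, 2, 3, 5, 6, 7}) = 1
G(17) = mex({0, 1, 2, 3, 5, 6, 7}) = 4
G(18) = mex({0, 1, 2, 4, 5, 6}) = 3
G(19) = mex({0, 1, 3, 4, 5, 7}) = 2
G(20) = mex({0, 2, 3, 4, 5, 6, 7}) = 1
G(21) = mex({0, 1, 2, 3, 5, 6, 7}) = 4
G(22) = mex({0, 1, 2, 3, 4, 5, 7}) = 6
G(23) = mex({0, 1, 2, 3, 4, 5, 6}) = 7
G(24) = mex({0, 1, 2, 3, 5, 6, 7}) = 4
G(25) = mex({0, 2, 3, 4, 6, 7}) = 1
G(26) = mex({0, 1, 3, 4, 5, 6, 7}) = 2
G(27) = mex({0, 1, 2, 3, 4, 5, 6, 7}) = 8
G(28) = mex({0, 1, 2, 3, 4, 6, 7, 8}) = 5
G(29) = mex({0, 1, 2, 3, 5, 6, 7, 8, 9}) = 4
G(30) = mex({0, 1, 2, 3, 4, 5, 6, 9, 10}) = 7
G(31) = mex({0, 1, 3, 4, 5, 7, 10, 11}) = 2
G(32) = mex({0, 2, 3, 4, 5, 6, 7, 9, 11}) = 1
G(33) = mex({0, 1, 2, 3, 4, 5, 6, 7, 9, 12}) = 8
G(34) = mex({0, 1, 2, 3, 4, 5, 7, 8, 11, 12}) = 6
G(35) = mex({0, 1, 2, 3, 4, 5, 6, 8, 9, 10, 11}) = 7
G(36) = mex({0, 1, 2, 3, 5, 6, 7, 9, 10}) = 4
G(37) = mex({0, 2, 3, 4, 6, 7, 9, 10, 11, 12}) = 1
G(38) = mex({0, 1, 3, 4, 5, 6, 7, 9, 10, 11, 12}) = 2
G(39) = mex({0, 1, 2, 4, 5, 6, 7, 9, 10, 12, 14}) = 3
G(40) = mex({0, 2, 3, 4, 6, 7, 11, 12, 14}) = 1
G(41) = mex({0, 1, 2, 3, 5, 6, 7, 9, 10, 11, 12}) = 4
G(42) = mex({0, 1, 2, 3, 4, 5, 6, 9, 10}) = 7
G(43) = mex({0, 1, 3, 4, 5, 7, 9, 10, 12, 15}) = 2
G(44) = mex({0, 2, 3, 4, 5, 6, 7, 9, 10, 12, 15}) = 1
G(45) = mex({0, 1, 2, 3, 4, 5, 6, 7, 9, 10, 12, 14}) = 8
G(46) = mex({0, 1, 3, 4, 5, 7, 8, 11, 12, 14}) = 2
G(47) = mex({0, 1, 2, 3, 4, 5, 6, 8, 9, 10, 11, 12}) = 7
G(48) = mex({0, 1, 2, 3, 5, 6, 7, 9, 10}) = 4
G(49) = mex({0, 2, 3, 4, 6, 7, 9, 10, 11, 12, 15}) = 1
G(50) = mex({0, 1, 4, 5, 6, 7, 9, 11, 12, 14, 15}) = 2
G(51) = mex({0, 1, 2, 3, 4, 5, 6, 7, 9, 12, 14, 15}) = 8
G(52) = mex({0, 2, 3, 4, 5, 6, 7, 8, 11, 12, 15}) = 1
G(53) = mex({0, 1, 2, 3, 5, 6, 7, 8, 9, 10, 11, 12}) = 4
G(54) = mex({0, 1, 2, 3, 4, 5, 6, 9, 10}) = 7
G(55) = mex({0, 1, 3, 4, 5, 7, 9, 10, 11, 12}) = 2
G(56) = mex({0, 2, 3, 4, 5, 6, 7, 9, 10, 11, 12, 13, 14}) = 1
G(57) = mex({0, 1, 2, 3, 5, 6, 7, 9, 10, 12, 13, 14, 15}) = 4
G(58) = mex({0, 1, 3, 4, 5, 7, 11, 12, 14, 15}) = 2
Therefore G(58) = 2.

2


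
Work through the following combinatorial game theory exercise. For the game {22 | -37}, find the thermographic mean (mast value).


Game = {22 | -37}, a switch {a | b} with numbers a > b.
Its thermograph has left wall a - t and right wall b + t, which meet at t = (a - b)/2, where both equal (a + b)/2. So the mast (mean value) is at (a + b)/2.
Mean = (22 + (-37))/2 = -15/2 = -15/2

-15/2


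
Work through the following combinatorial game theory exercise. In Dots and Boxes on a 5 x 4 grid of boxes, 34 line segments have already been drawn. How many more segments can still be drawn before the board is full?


Grid: 5 x 4 boxes, i.e. 6 rows and 5 columns of dots.
Horizontal edges: (rows + 1) * cols = 6 * 4 = 24
Vertical edges: rows * (cols + 1) = 5 * 5 = 25
Total edges: 24 + 25 = 49
Edges drawn: 34
Remaining: 49 - 34 = 15

15


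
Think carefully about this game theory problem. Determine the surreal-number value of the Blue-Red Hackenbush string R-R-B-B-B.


Edges (from ground): R-R-B-B-B
By Berlekamp's sign-expansion rule, a Blue-Red Hackenbush stalk has the value of the surreal number whose sign sequence is the edge sequence with B -> + and R -> -.
Sign sequence: --+++
Trace the sign expansion in the surreal number tree, starting from 0:
Edge 1: R (sign -) -> bounds (-inf, 0), value = -1
Edge 2: R (sign -) -> bounds (-inf, -1), value = -2
Edge 3: B (sign +) -> bounds (-2, -1), value = -3/2
Edge 4: B (sign +) -> bounds (-3/2, -1), value = -5/4
Edge 5: B (sign +) -> bounds (-5/4, -1), value = -9/8
Game value = -9/8

-9/8


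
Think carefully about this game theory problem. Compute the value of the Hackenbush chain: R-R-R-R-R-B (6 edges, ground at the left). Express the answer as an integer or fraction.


Edges (from ground): R-R-R-R-R-B
By Berlekamp's sign-expansion rule, a Blue-Red Hackenbush stalk has the value of the surreal number whose sign sequence is the edge sequence with B -> + and R -> -.
Sign sequence: -----+
Trace the sign expansion in the surreal number tree, starting from 0:
Edge 1: R (sign -) -> bounds (-inf, 0), value = -1
Edge 2: R (sign -) -> bounds (-inf, -1), value = -2
Edge 3: R (sign -) -> bounds (-inf, -2), value = -3
Edge 4: R (sign -) -> bounds (-inf, -3), value = -4
Edge 5: R (sign -) -> bounds (-inf, -4), value = -5
Edge 6: B (sign +) -> bounds (-5, -4), value = -9/2
Game value = -9/2

-9/2


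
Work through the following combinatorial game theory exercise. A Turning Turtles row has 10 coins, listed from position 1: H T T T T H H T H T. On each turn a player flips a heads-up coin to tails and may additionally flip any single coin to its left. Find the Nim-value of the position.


Coins: H T T T T H H T H T
Key fact: a single head at position k behaves exactly like a Nim heap of size k (turning it to T and optionally flipping a coin at j < k corresponds to moving the heap from k to j, or to 0), and heads combine as a disjunctive sum (two heads at the same place would cancel, matching j XOR j = 0). So the Nim-value is the XOR of the 1-indexed positions of the heads.
Face-up positions (1-indexed): [1, 6, 7, 9]
XOR 0 with 1: 0 XOR 1 = 1
XOR 1 with 6: 1 XOR 6 = 7
XOR 7 with 7: 7 XOR 7 = 0
XOR 0 with 9: 0 XOR 9 = 9
Nim-value = 9

9


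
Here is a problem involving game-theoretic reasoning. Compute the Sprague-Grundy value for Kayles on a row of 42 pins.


Kayles: a move removes 1 or 2 adjacent pins from a contiguous row.
Removing pins from a row of k leaves two independent rows (a, b) with a + b = k - 1 (one pin) or a + b = k - 2 (two pins); an end removal gives a = 0.
By Sprague-Grundy, G(k) = mex{ G(a) XOR G(b) } over all these splits. G(0) = 0.
G(1): splits (0,0):0^0=0 -> mex({0}) = 1
G(2): splits (0,1):0^1=1 (0,0):0^0=0 -> mex({0, 1}) = 2
G(3): splits (0,2):0^2=2 (1,1):1^1=0 (0,1):0^1=1 -> mex({0, 1, 2}) = 3
G(4): splits (0,3):0^3=3 (1,2):1^2=3 (0,2):0^2=2 (1,1):1^1=0 -> mex({0, 2, 3}) = 1
G(5): splits (0,4):0^1=1 (1,3):1^3=2 (2,2):2^2=0 (0,3):0^3=3 (1,2):1^2=3 -> mex({0, 1, 2, 3}) = 4
G(6) = mex({0, 1, 2, 4}) = 3
G(7) = mex({0, 1, 3, 4, 5}) = 2
G(8) = mex({0, 2, 3, 5, 6}) = 1
G(9) = mex({0, 1, 2, 3, 6, 7}) = 4
G(10) = mex({0, 1, 3, 4, 5, 7}) = 2
G(11) = mex({0, 1, 2, 3, 4, 5}) = 6
G(12) = mex({0, 1, 2, 3, 5, 6, 7}) = 4
G(13) = mex({0, 2, 3, 4, 6, 7}) = 1
G(14) = mex({0, 1, 4, 5, 6, 7}) = 2
G(15) = mex({0, 1, 2, 3, 4, 5, 6}) = 7
G(16) = mex({0, 2, 3, 5, 6, 7}) = 1
G(17) = mex({0, 1, 2, 3, 5, 6, 7}) = 4
G(18) = mex({0, 1, 2, 4, 5, 6}) = 3
G(19) = mex({0, 1, 3, 4, 5, 7}) = 2
G(20) = mex({0, 2, 3, 4, 5, 6, 7}) = 1
G(21) = mex({0, 1, 2, 3, 5, 6, 7}) = 4
G(22) = mex({0, 1, 2, 3, 4, 5, 7}) = 6
G(23) = mex({0, 1, 2, 3, 4, 5, 6}) = 7
G(24) = mex({0, 1, 2, 3, 5, 6, 7}) = 4
G(25) = mex({0, 2, 3, 4, 6, 7}) = 1
G(26) = mex({0, 1, 3, 4, 5, 6, 7}) = 2
G(27) = mex({0, 1, 2, 3, 4, 5, 6, 7}) = 8
G(28) = mex({0, 1, 2, 3, 4, 6, 7, 8}) = 5
G(29) = mex({0, 1, 2, 3, 5, 6, 7, 8, 9}) = 4
G(30) = mex({0, 1, 2, 3, 4, 5, 6, 9, 10}) = 7
G(31) = mex({0, 1, 3, 4, 5, 7, 10, 11}) = 2
G(32) = mex({0, 2, 3, 4, 5, 6, 7, 9, 11}) = 1
G(33) = mex({0, 1, 2, 3, 4, 5, 6, 7, 9, 12}) = 8
G(34) = mex({0, 1, 2, 3, 4, 5, 7, 8, 11, 12}) = 6
G(35) = mex({0, 1, 2, 3, 4, 5, 6, 8, 9, 10, 11}) = 7
G(36) = mex({0, 1, 2, 3, 5, 6, 7, 9, 10}) = 4
G(37) = mex({0, 2, 3, 4, 6, 7, 9, 10, 11, 12}) = 1
G(38) = mex({0, 1, 3, 4, 5, 6, 7, 9, 10, 11, 12}) = 2
G(39) = mex({0, 1, 2, 4, 5, 6, 7, 9, 10, 12, 14}) = 3
G(40) = mex({0, 2, 3, 4, 6, 7, 11, 12, 14}) = 1
G(41) = mex({0, 1, 2, 3, 5, 6, 7, 9, 10, 11, 12}) = 4
G(42) = mex({0, 1, 2, 3, 4, 5, 6, 9, 10}) = 7
Therefore G(42) = 7.

7


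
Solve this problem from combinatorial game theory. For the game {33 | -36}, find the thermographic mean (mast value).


Game = {33 | -36}, a switch {a | b} with numbers a > b.
Its thermograph has left wall a - t and right wall b + t, which meet at t = (a - b)/2, where both equal (a + b)/2. So the mast (mean value) is at (a + b)/2.
Mean = (33 + (-36))/2 = -3/2 = -3/2

-3/2


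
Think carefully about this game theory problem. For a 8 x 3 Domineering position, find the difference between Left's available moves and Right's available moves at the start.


Board is 8 x 3 (rows x cols).
Left (vertical) placements: (rows-1) * cols = 7 * 3 = 21
Right (horizontal) placements: rows * (cols-1) = 8 * 2 = 16
Advantage = Left - Right = 21 - 16 = 5

5


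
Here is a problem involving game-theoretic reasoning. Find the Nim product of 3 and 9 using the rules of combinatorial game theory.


Nim multiplication is bilinear over XOR: (u XOR v) * w = (u*w) XOR (v*w).
So we split each operand into its bit components and XOR the pairwise Nim products.
3 = 1 + 2 (as XOR of powers of 2).
9 = 1 + 8 (as XOR of powers of 2).
Using the standard Nim-product table on single bits:
  2*2 = 3,   2*4 = 8,   2*8 = 12,
  4*4 = 6,   4*8 = 11,  8*8 = 13,
and  1*x = x (identity), k*l = l*k (commutative).
Pairwise Nim products:
  1 * 1 = 1
  1 * 8 = 8
  2 * 1 = 2
  2 * 8 = 12
XOR them: 1 XOR 8 XOR 2 XOR 12 = 7.
Result: 3 * 9 = 7 (in Nim).

7


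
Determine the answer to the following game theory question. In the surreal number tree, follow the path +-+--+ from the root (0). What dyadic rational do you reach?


Sign expansion: +-+--+
Rule: track bounds (lo, hi), initially (-inf, +inf). On '+', the current value becomes lo and we move to the simplest number in (value, hi): value + 1 if hi = +inf, otherwise the midpoint (value + hi)/2. On '-', the current value becomes hi and we move to value - 1 if lo = -inf, otherwise the midpoint (lo + value)/2.
Start at 0.
Step 1: sign = +, move right. Bounds: (0, +inf). Value = 1
Step 2: sign = -, move left. Bounds: (0, 1). Value = 1/2
Step 3: sign = +, move right. Bounds: (1/2, 1). Value = 3/4
Step 4: sign = -, move left. Bounds: (1/2, 3/4). Value = 5/8
Step 5: sign = -, move left. Bounds: (1/2, 5/8). Value = 9/16
Step 6: sign = +, move right. Bounds: (9/16, 5/8). Value = 19/32
The surreal number with sign expansion +-+--+ is 19/32.

19/32


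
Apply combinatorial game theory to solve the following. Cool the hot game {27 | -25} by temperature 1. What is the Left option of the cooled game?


Original game: {27 | -25} (a switch {a | b} with a > b).
Cooling by t (for t below the temperature (a - b)/2 = 26) taxes each move by t: {a | b} cooled by t is {a - t | b + t}.
Cooling amount: t = 1
Cooled Left option: 27 - 1 = 26
Cooled Right option: -25 + 1 = -24
Cooled game: {26 | -24}
Left option = 26

26


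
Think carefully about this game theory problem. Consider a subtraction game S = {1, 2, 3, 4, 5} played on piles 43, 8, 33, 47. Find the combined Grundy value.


Subtraction set: {1, 2, 3, 4, 5}
For this subtraction set, G(n) = n mod 6 (period = max + 1 = 6).
Pile 1 (size 43): G(43) = 43 mod 6 = 1
Pile 2 (size 8): G(8) = 8 mod 6 = 2
Pile 3 (size 33): G(33) = 33 mod 6 = 3
Pile 4 (size 47): G(47) = 47 mod 6 = 5
Total Grundy value = XOR of all: 1 XOR 2 XOR 3 XOR 5 = 5

5


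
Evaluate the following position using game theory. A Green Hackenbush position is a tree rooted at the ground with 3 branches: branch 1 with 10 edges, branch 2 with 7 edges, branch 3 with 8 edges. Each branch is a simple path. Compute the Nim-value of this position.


The tree has 3 branches from the ground vertex.
In Green Hackenbush, the Nim-value of a simple path of length k is k.
Branch 1: length 10, Nim-value = 10
Branch 2: length 7, Nim-value = 7
Branch 3: length 8, Nim-value = 8
Total Nim-value = XOR of all branch values:
0 XOR 10 = 10
10 XOR 7 = 13
13 XOR 8 = 5
Nim-value of the tree = 5

5


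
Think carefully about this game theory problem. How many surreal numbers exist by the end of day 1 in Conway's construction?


Day 0: {|} = 0 is born. Count = 1.
Day n: the number of surreal numbers born by day n is 2^(n+1) - 1.
By day 0: 2^1 - 1 = 1
By day 1: 2^2 - 1 = 3
By day 1: 3 surreal numbers.

3


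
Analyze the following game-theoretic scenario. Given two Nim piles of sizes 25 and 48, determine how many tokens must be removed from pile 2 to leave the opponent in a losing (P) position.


Piles: 25 and 48
Current XOR: 25 XOR 48 = 41 (non-zero, so this is an N-position).
To make the XOR zero, we need to find a move that balances the piles.
For pile 2 (size 48): target = 48 XOR 41 = 25
We reduce pile 2 from 48 to 25.
Tokens removed: 48 - 25 = 23
Verification: 25 XOR 25 = 0

23


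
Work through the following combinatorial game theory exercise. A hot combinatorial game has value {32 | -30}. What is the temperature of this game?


The game is {32 | -30}, a switch {a | b} with numbers a > b.
Cooling {a | b} by t gives {a - t | b + t}, which stops being hot when a - t = b + t, i.e. at t = (a - b)/2. So the temperature of a switch is (a - b)/2.
Temperature = (Left option - Right option) / 2
= (32 - (-30)) / 2
= 62 / 2
= 31

31


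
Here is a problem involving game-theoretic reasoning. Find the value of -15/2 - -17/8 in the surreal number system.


x = -15/2, y = -17/8
Converting to common denominator: 8
x = -60/8, y = -17/8
x - y = -15/2 - -17/8 = -43/8

-43/8


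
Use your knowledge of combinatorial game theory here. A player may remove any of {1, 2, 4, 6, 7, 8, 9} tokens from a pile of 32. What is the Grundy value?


The subtraction set is S = {1, 2, 4, 6, 7, 8, 9}.
G(k) = mex{ G(k - s) : s in S, s <= k }. We compute iteratively: G(0) = 0.
G(1) = mex({0}) = 1
G(2) = mex({0, 1}) = 2
G(3) = mex({1, 2}) = 0
G(4) = mex({0, 2}) = 1
G(5) = mex({0, 1}) = 2
G(6) = mex({0, 1, 2}) = 3
G(7) = mex({0, 1, 2, 3}) = 4
G(8) = mex({0, 1, 2, 3, 4}) = 5
G(9) = mex({0, 1, 2, 4, 5}) = 3
G(10) = mex({0, 1, 2, 3, 5}) = 4
G(11) = mex({0, 1, 2, 3, 4}) = 5
G(12) = mex({0, 1, 2, 3, 4, 5}) = 6
G(13) = mex({1, 2, 3, 4, 5, 6}) = 0
G(14) = mex({0, 2, 3, 4, 5, 6}) = 1
G(15) = mex({0, 1, 3, 4, 5}) = 2
G(16) = mex({1, 2, 3, 4, 5, 6}) = 0
G(17) = mex({0, 2, 3, 4, 5}) = 1
G(18) = mex({0, 1, 3, 4, 5, 6}) = 2
G(19) = mex({0, 1, 2, 4, 5, 6}) = 3
G(20) = mex({0, 1, 2, 3, 5, 6}) = 4
G(21) = mex({0, 1, 2, 3, 4, 6}) = 5
Observe that G(13)..G(21) = 0, 1, 2, 0, 1, 2, 3, 4, 5 repeats G(0)..G(8) = 0, 1, 2, 0, 1, 2, 3, 4, 5.
For k >= max(S) = 9, G(k) is determined by the previous 9 values G(k-9)..G(k-1); a window of 9 consecutive values has recurred shifted by 13, so by induction G(k + 13) = G(k) for all k >= 0: the sequence is periodic from the start with period 13.
One period: G(0..12) = 0, 1, 2, 0, 1, 2, 3, 4, 5, 3, 4, 5, 6.
32 mod 13 = 6, so G(32) = G(6) = 3.

3


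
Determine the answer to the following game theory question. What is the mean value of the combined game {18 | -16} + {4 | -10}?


G1 = {18 | -16}, G2 = {4 | -10}
Each is a switch {a | b} with numbers a > b; its mean value is (a + b)/2, and mean value is additive over game sums: m(G1 + G2) = m(G1) + m(G2).
Mean of G1 = (18 + (-16))/2 = 2/2 = 1
Mean of G2 = (4 + (-10))/2 = -6/2 = -3
Mean of G1 + G2 = 1 + -3 = -2

-2


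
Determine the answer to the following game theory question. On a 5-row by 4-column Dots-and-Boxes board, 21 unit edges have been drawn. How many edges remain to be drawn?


Grid: 5 x 4 boxes, i.e. 6 rows and 5 columns of dots.
Horizontal edges: (rows + 1) * cols = 6 * 4 = 24
Vertical edges: rows * (cols + 1) = 5 * 5 = 25
Total edges: 24 + 25 = 49
Edges drawn: 21
Remaining: 49 - 21 = 28

28


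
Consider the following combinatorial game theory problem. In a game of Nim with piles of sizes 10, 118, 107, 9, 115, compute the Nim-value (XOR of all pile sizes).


We need the XOR (exclusive or) of all pile sizes.
After XOR-ing pile 1 (size 10): 0 XOR 10 = 10
After XOR-ing pile 2 (size 118): 10 XOR 118 = 124
After XOR-ing pile 3 (size 107): 124 XOR 107 = 23
After XOR-ing pile 4 (size 9): 23 XOR 9 = 30
After XOR-ing pile 5 (size 115): 30 XOR 115 = 109
The Nim-value of this position is 109.

109


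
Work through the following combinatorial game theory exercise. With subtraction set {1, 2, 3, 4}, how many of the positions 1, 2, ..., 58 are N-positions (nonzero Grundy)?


Subtraction set S = {1, 2, 3, 4}, so G(n) = n mod 5.
G(n) = 0 when n is a multiple of 5.
Multiples of 5 in [1, 58]: 11
N-positions (nonzero Grundy) = 58 - 11 = 47

47


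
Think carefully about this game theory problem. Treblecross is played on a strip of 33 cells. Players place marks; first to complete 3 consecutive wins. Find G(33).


Treblecross: place X on empty cells; 3-in-a-row wins.
Playing within two cells of an existing X lets the opponent win at once, so sensible play treats the cells i-2..i+2 around each X as dead. The player left with no safe cell loses, so this is a normal-play take-away game on strips of safe cells.
Placing X at cell i (0-indexed) of a strip of k safe cells leaves independent strips of sizes max(0, i-2) and max(0, k-i-3). Hence G(k) = mex{ G(max(0,i-2)) XOR G(max(0,k-i-3)) : 0 <= i < k }, with G(0) = 0.
G(1): splits (0,0):0^0=0 -> mex({0}) = 1
G(2): splits (0,0):0^0=0 -> mex({0}) = 1
G(3): splits (0,0):0^0=0 -> mex({0}) = 1
G(4): splits (0,1):0^1=1 (0,0):0^0=0 -> mex({0, 1}) = 2
G(5): splits (0,2):0^1=1 (0,1):0^1=1 (0,0):0^0=0 -> mex({0, 1}) = 2
G(6) = mex({1}) = 0
G(7) = mex({0, 1, 2}) = 3
G(8) = mex({0, 1, 2}) = 3
G(9) = mex({0, 2}) = 1
G(10) = mex({0, 2, 3}) = 1
G(11) = mex({0, 3}) = 1
G(12) = mex({1, 3}) = 0
G(13) = mex({0, 1, 2, 3}) = 4
G(14) = mex({0, 1, 2}) = 3
G(15) = mex({0, 1, 2}) = 3
G(16) = mex({0, 1, 2, 4}) = 3
G(17) = mex({0, 1, 3, 4}) = 2
G(18) = mex({0, 1, 3, 4}) = 2
G(19) = mex({0, 1, 3, 5}) = 2
G(20) = mex({0, 1, 2, 3, 5}) = 4
G(21) = mex({0, 1, 2, 3, 5}) = 4
G(22) = mex({1, 2, 6}) = 0
G(23) = mex({0, 1, 2, 3, 4, 6}) = 5
G(24) = mex({0, 1, 2, 3, 4}) = 5
G(25) = mex({0, 1, 3, 4, 7}) = 2
G(26) = mex({0, 1, 3, 4, 5, 7}) = 2
G(27) = mex({0, 1, 3, 5}) = 2
G(28) = mex({0, 1, 2, 5}) = 3
G(29) = mex({0, 1, 2, 4, 5, 6}) = 3
G(30) = mex({1, 2, 4, 6}) = 0
G(31) = mex({0, 1, 2, 3, 4, 6}) = 5
G(32) = mex({1, 2, 3, 4, 7}) = 0
G(33) = mex({0, 3, 7}) = 1
Therefore G(33) = 1.

1


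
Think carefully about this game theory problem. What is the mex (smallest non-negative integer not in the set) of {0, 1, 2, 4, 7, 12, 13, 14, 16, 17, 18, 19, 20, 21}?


Set = {0, 1, 2, 4, 7, 12, 13, 14, 16, 17, 18, 19, 20, 21}
0 is in the set.
1 is in the set.
2 is in the set.
3 is NOT in the set. This is the mex.
mex = 3

3


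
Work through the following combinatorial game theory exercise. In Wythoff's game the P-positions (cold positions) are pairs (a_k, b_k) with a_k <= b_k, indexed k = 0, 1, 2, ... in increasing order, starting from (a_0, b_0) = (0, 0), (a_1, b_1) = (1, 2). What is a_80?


By Wythoff's theorem, a_k = floor(k * phi) and b_k = floor(k * phi^2) = a_k + k, where phi = (1 + sqrt(5))/2 is the golden ratio.
phi = (1 + sqrt(5))/2 = 1.618034
k = 80
k * phi = 80 * 1.618034 = 129.442719
a_80 = floor(k * phi) = 129

129


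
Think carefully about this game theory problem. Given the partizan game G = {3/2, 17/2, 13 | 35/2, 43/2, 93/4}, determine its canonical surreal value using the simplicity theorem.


Left options: {3/2, 17/2, 13}, max = 13
Right options: {35/2, 43/2, 93/4}, min = 35/2
All options are numbers and max(Left) < min(Right), so by the simplicity theorem the value is the simplest (earliest-born) number strictly between 13 and 35/2.
Integers 14 through 17 all lie strictly between 13 and 35/2.
Among integers, the simplest (lowest birthday = smallest |n|; 0 is born on day 0, +-n on day n) is 14.
No non-integer in the interval can be simpler: if x is a non-integer in the interval, then floor(x) or ceil(x) also lies in the interval (the interval contains an integer), and both are proper prefixes of x's sign expansion, i.e. born earlier. So the game value is 14.
Game value = 14

14


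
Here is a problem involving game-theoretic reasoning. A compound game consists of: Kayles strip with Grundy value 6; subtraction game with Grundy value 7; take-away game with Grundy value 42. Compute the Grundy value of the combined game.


By the Sprague-Grundy theorem, the Grundy value of a sum of games is the XOR of individual Grundy values.
Kayles strip: Grundy value = 6. Running XOR: 0 XOR 6 = 6
subtraction game: Grundy value = 7. Running XOR: 6 XOR 7 = 1
take-away game: Grundy value = 42. Running XOR: 1 XOR 42 = 43
The combined Grundy value is 43.

43


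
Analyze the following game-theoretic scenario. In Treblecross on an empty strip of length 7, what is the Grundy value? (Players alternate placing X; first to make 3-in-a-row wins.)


Treblecross: place X on empty cells; 3-in-a-row wins.
Playing within two cells of an existing X lets the opponent win at once, so sensible play treats the cells i-2..i+2 around each X as dead. The player left with no safe cell loses, so this is a normal-play take-away game on strips of safe cells.
Placing X at cell i (0-indexed) of a strip of k safe cells leaves independent strips of sizes max(0, i-2) and max(0, k-i-3). Hence G(k) = mex{ G(max(0,i-2)) XOR G(max(0,k-i-3)) : 0 <= i < k }, with G(0) = 0.
G(1): splits (0,0):0^0=0 -> mex({0}) = 1
G(2): splits (0,0):0^0=0 -> mex({0}) = 1
G(3): splits (0,0):0^0=0 -> mex({0}) = 1
G(4): splits (0,1):0^1=1 (0,0):0^0=0 -> mex({0, 1}) = 2
G(5): splits (0,2):0^1=1 (0,1):0^1=1 (0,0):0^0=0 -> mex({0, 1}) = 2
G(6) = mex({1}) = 0
G(7) = mex({0, 1, 2}) = 3
Therefore G(7) = 3.

3


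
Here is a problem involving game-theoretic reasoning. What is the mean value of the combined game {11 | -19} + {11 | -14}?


G1 = {11 | -19}, G2 = {11 | -14}
Each is a switch {a | b} with numbers a > b; its mean value is (a + b)/2, and mean value is additive over game sums: m(G1 + G2) = m(G1) + m(G2).
Mean of G1 = (11 + (-19))/2 = -8/2 = -4
Mean of G2 = (11 + (-14))/2 = -3/2 = -3/2
Mean of G1 + G2 = -4 + -3/2 = -11/2

-11/2


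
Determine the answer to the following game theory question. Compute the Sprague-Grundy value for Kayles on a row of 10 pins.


Kayles: a move removes 1 or 2 adjacent pins from a contiguous row.
Removing pins from a row of k leaves two independent rows (a, b) with a + b = k - 1 (one pin) or a + b = k - 2 (two pins); an end removal gives a = 0.
By Sprague-Grundy, G(k) = mex{ G(a) XOR G(b) } over all these splits. G(0) = 0.
G(1): splits (0,0):0^0=0 -> mex({0}) = 1
G(2): splits (0,1):0^1=1 (0,0):0^0=0 -> mex({0, 1}) = 2
G(3): splits (0,2):0^2=2 (1,1):1^1=0 (0,1):0^1=1 -> mex({0, 1, 2}) = 3
G(4): splits (0,3):0^3=3 (1,2):1^2=3 (0,2):0^2=2 (1,1):1^1=0 -> mex({0, 2, 3}) = 1
G(5): splits (0,4):0^1=1 (1,3):1^3=2 (2,2):2^2=0 (0,3):0^3=3 (1,2):1^2=3 -> mex({0, 1, 2, 3}) = 4
G(6) = mex({0, 1, 2, 4}) = 3
G(7) = mex({0, 1, 3, 4, 5}) = 2
G(8) = mex({0, 2, 3, 5, 6}) = 1
G(9) = mex({0, 1, 2, 3, 6, 7}) = 4
G(10) = mex({0, 1, 3, 4, 5, 7}) = 2
Therefore G(10) = 2.

2


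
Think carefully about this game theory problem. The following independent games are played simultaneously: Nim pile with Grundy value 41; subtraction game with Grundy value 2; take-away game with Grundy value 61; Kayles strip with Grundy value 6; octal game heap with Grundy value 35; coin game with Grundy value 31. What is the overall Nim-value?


By the Sprague-Grundy theorem, the Grundy value of a sum of games is the XOR of individual Grundy values.
Nim pile: Grundy value = 41. Running XOR: 0 XOR 41 = 41
subtraction game: Grundy value = 2. Running XOR: 41 XOR 2 = 43
take-away game: Grundy value = 61. Running XOR: 43 XOR 61 = 22
Kayles strip: Grundy value = 6. Running XOR: 22 XOR 6 = 16
octal game heap: Grundy value = 35. Running XOR: 16 XOR 35 = 51
coin game: Grundy value = 31. Running XOR: 51 XOR 31 = 44
The combined Grundy value is 44.

44


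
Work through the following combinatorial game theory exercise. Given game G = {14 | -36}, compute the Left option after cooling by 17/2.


Original game: {14 | -36} (a switch {a | b} with a > b).
Cooling by t (for t below the temperature (a - b)/2 = 25) taxes each move by t: {a | b} cooled by t is {a - t | b + t}.
Cooling amount: t = 17/2
Cooled Left option: 14 - 17/2 = 11/2
Cooled Right option: -36 + 17/2 = -55/2
Cooled game: {11/2 | -55/2}
Left option = 11/2

11/2


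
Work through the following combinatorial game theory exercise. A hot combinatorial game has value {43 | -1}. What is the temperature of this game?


The game is {43 | -1}, a switch {a | b} with numbers a > b.
Cooling {a | b} by t gives {a - t | b + t}, which stops being hot when a - t = b + t, i.e. at t = (a - b)/2. So the temperature of a switch is (a - b)/2.
Temperature = (Left option - Right option) / 2
= (43 - (-1)) / 2
= 44 / 2
= 22

22


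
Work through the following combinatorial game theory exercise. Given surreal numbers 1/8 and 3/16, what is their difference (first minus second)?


x = 1/8, y = 3/16
Converting to common denominator: 16
x = 2/16, y = 3/16
x - y = 1/8 - 3/16 = -1/16

-1/16


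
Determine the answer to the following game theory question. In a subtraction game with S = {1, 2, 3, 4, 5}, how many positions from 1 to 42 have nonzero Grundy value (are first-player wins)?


Subtraction set S = {1, 2, 3, 4, 5}, so G(n) = n mod 6.
G(n) = 0 when n is a multiple of 6.
Multiples of 6 in [1, 42]: 7
N-positions (nonzero Grundy) = 42 - 7 = 35

35


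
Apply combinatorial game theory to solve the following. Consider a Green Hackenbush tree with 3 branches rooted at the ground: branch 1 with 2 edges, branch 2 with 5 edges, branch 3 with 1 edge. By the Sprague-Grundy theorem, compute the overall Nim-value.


The tree has 3 branches from the ground vertex.
In Green Hackenbush, the Nim-value of a simple path of length k is k.
Branch 1: length 2, Nim-value = 2
Branch 2: length 5, Nim-value = 5
Branch 3: length 1, Nim-value = 1
Total Nim-value = XOR of all branch values:
0 XOR 2 = 2
2 XOR 5 = 7
7 XOR 1 = 6
Nim-value of the tree = 6

6


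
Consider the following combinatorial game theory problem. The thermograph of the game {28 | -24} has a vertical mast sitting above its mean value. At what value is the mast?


Game = {28 | -24}, a switch {a | b} with numbers a > b.
Its thermograph has left wall a - t and right wall b + t, which meet at t = (a - b)/2, where both equal (a + b)/2. So the mast (mean value) is at (a + b)/2.
Mean = (28 + (-24))/2 = 4/2 = 2

2


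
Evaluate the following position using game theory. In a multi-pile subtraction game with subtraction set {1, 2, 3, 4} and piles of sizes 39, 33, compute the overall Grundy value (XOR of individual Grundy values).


Subtraction set: {1, 2, 3, 4}
For this subtraction set, G(n) = n mod 5 (period = max + 1 = 5).
Pile 1 (size 39): G(39) = 39 mod 5 = 4
Pile 2 (size 33): G(33) = 33 mod 5 = 3
Total Grundy value = XOR of all: 4 XOR 3 = 7

7


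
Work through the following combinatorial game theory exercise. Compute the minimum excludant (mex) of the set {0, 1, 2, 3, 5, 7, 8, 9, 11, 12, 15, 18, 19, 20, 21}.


Set = {0, 1, 2, 3, 5, 7, 8, 9, 11, 12, 15, 18, 19, 20, 21}
0 is in the set.
1 is in the set.
2 is in the set.
3 is in the set.
4 is NOT in the set. This is the mex.
mex = 4

4


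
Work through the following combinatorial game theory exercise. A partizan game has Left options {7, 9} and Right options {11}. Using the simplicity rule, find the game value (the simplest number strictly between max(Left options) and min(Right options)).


Left options: {7, 9}, max = 9
Right options: {11}, min = 11
All options are numbers and max(Left) < min(Right), so by the simplicity theorem the value is the simplest (earliest-born) number strictly between 9 and 11.
The only integer strictly between 9 and 11 is 10.
No non-integer in the interval can be simpler: if x is a non-integer in the interval, then floor(x) or ceil(x) also lies in the interval (the interval contains an integer), and both are proper prefixes of x's sign expansion, i.e. born earlier. So the game value is 10.
Game value = 10

10
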